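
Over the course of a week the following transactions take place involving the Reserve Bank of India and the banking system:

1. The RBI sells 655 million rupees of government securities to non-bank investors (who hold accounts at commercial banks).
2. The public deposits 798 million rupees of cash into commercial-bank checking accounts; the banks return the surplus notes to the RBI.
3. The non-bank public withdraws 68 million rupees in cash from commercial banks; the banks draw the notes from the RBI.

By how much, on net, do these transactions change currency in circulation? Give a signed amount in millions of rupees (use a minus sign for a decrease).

Asset sale (to non-banks) 655 million rupees: no currency enters or leaves circulation → 0.
Currency deposit 798 million rupees: notes return to the central bank → −798M.
Currency withdrawal 68 million rupees: notes leave the central bank → +68M.
Net: 0 − 798 + 68 = -730 million.

-730 million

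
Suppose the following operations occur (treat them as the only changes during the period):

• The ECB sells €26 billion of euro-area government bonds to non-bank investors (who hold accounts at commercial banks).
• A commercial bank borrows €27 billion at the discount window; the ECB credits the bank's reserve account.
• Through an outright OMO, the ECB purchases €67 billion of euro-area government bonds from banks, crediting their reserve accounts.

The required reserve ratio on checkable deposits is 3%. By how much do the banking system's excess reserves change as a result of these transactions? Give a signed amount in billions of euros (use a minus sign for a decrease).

+€68.78 billion

Asset sale (to non-banks) €26 billion: reserves −€26B, deposits −€26B.
Discount-window loan €27 billion: reserves +€27B, deposits 0.
OMO purchase (from banks) €67 billion: reserves +€67B, deposits 0.
Totals: Δreserves = +€68B, Δdeposits = −€26B.
Δrequired reserves = 3% × −€26B = −€0.78B.
Δexcess reserves = Δreserves − Δrequired = +€68B − (−€0.78B) = +€68.78 billion.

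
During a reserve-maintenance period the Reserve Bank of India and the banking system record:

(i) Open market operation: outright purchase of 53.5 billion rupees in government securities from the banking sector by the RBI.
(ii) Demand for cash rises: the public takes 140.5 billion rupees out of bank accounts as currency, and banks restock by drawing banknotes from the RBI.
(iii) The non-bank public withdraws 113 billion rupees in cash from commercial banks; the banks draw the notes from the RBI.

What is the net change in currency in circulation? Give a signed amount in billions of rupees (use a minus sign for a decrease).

OMO purchase (from banks) 53.5 billion rupees: no currency enters or leaves circulation → 0.
Currency withdrawal 140.5 billion rupees: notes leave the central bank → +140.5B.
Currency withdrawal 113 billion rupees: notes leave the central bank → +113B.
Net: 0 + 140.5 + 113 = +253.5 billion.

+253.5 billion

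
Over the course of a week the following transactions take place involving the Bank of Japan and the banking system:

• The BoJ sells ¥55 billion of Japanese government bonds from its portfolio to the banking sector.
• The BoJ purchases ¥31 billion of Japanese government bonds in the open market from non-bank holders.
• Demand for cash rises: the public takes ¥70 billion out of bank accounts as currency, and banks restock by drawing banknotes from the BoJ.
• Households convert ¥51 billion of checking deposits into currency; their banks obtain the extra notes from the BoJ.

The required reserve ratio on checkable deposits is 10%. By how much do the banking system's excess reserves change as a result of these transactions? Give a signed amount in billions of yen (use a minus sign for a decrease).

-¥136 billion

OMO sale (to banks) ¥55 billion: reserves −¥55B, deposits 0.
Asset purchase (from non-banks) ¥31 billion: reserves +¥31B, deposits +¥31B.
Currency withdrawal ¥70 billion: reserves −¥70B, deposits −¥70B.
Currency withdrawal ¥51 billion: reserves −¥51B, deposits −¥51B.
Totals: Δreserves = −¥145B, Δdeposits = −¥90B.
Δrequired reserves = 10% × −¥90B = −¥9B.
Δexcess reserves = Δreserves − Δrequired = −¥145B − (−¥9B) = -¥136 billion.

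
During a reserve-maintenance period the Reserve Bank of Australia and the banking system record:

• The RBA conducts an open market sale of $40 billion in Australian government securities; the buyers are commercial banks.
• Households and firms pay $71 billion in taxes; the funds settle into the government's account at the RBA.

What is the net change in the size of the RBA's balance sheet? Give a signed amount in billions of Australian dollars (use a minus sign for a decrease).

RBA balance sheet:
  Assets:      Securities −$40B
  Liabilities: Bank reserves −$111B, Government deposits +$71B
Change in total RBA assets = -$40 billion.

-$40 billion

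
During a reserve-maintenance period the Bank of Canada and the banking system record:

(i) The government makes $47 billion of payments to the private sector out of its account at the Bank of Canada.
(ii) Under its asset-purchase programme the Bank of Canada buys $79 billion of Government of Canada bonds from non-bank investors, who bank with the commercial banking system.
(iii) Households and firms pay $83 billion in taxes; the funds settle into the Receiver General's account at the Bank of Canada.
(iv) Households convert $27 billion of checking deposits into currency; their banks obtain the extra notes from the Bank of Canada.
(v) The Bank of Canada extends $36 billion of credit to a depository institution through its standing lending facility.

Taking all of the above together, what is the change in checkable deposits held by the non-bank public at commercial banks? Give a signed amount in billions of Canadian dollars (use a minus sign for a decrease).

Bank of Canada balance sheet:
  Assets:      Securities +$79B, Loans to banks +$36B
  Liabilities: Bank reserves +$52B, Currency in circulation +$27B, Government deposits +$36B
Commercial banking system:
  Assets:      Reserves at CB +$52B
  Liabilities: Checkable deposits +$16B, Borrowings from CB +$36B
So the change in checkable deposits held by the non-bank public at commercial banks is +$16 billion.

+$16 billion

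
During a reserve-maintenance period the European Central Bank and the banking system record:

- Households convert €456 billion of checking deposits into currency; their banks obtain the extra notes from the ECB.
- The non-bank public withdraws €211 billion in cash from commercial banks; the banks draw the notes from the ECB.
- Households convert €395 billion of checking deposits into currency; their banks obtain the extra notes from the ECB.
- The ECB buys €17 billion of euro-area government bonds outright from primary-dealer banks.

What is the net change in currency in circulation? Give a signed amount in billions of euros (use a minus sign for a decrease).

ECB balance sheet:
  Assets:      Securities +€17B
  Liabilities: Bank reserves −€1045B, Currency in circulation +€1062B
So the change in currency in circulation is +€1062 billion.

+€1062 billion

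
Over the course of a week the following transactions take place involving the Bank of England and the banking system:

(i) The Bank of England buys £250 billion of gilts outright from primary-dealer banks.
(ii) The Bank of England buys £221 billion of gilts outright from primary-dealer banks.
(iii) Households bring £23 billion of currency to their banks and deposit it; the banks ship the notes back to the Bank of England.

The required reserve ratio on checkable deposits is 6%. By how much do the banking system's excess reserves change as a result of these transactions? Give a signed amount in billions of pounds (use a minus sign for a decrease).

+£492.62 billion

OMO purchase (from banks) £250 billion: reserves +£250B, deposits 0.
OMO purchase (from banks) £221 billion: reserves +£221B, deposits 0.
Currency deposit £23 billion: reserves +£23B, deposits +£23B.
Totals: Δreserves = +£494B, Δdeposits = +£23B.
Δrequired reserves = 6% × +£23B = +£1.38B.
Δexcess reserves = Δreserves − Δrequired = +£494B − (+£1.38B) = +£492.62 billion.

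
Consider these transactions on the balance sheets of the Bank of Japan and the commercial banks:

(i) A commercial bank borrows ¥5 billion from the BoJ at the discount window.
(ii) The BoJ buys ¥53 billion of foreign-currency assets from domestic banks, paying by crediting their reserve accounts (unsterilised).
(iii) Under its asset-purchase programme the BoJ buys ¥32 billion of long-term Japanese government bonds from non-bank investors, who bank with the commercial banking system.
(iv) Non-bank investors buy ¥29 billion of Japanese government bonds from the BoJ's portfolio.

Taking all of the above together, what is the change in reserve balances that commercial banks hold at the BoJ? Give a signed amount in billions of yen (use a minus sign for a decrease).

Discount-window loan ¥5 billion: the loan is credited to the bank's reserve account → +¥5B.
FX purchase ¥53 billion: the BoJ pays by crediting reserve accounts → +¥53B.
Asset purchase (from non-banks) ¥32 billion: the BoJ pays by crediting reserve accounts → +¥32B.
Asset sale (to non-banks) ¥29 billion: the non-bank buyers' banks settle from reserves → −¥29B.
Net: 5 + 53 + 32 − 29 = +¥61 billion.

+¥61 billion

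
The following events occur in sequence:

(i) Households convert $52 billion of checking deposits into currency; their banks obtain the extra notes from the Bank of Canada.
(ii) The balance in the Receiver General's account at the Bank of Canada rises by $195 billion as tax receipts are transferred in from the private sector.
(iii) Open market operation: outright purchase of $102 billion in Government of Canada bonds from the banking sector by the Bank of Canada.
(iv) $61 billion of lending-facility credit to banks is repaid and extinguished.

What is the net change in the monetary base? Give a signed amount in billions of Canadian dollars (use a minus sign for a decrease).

Bank of Canada balance sheet:
  Assets:      Securities +$102B, Loans to banks −$61B
  Liabilities: Bank reserves −$206B, Currency in circulation +$52B, Government deposits +$195B
Monetary base = currency + reserves: +$52B + (−$206B) = -$154 billion.

-$154 billion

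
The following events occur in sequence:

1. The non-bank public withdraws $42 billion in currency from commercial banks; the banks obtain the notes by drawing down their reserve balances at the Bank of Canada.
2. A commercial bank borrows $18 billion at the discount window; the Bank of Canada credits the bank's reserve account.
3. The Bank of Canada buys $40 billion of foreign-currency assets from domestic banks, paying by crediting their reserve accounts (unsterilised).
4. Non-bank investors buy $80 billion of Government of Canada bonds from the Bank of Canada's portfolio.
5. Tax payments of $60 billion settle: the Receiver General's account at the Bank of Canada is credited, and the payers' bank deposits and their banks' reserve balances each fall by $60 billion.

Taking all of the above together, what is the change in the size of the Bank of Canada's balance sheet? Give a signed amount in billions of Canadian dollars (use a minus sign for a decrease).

Bank of Canada balance sheet:
  Assets:      Securities −$80B, Loans to banks +$18B, Foreign assets +$40B
  Liabilities: Bank reserves −$124B, Currency in circulation +$42B, Government deposits +$60B
Change in total Bank of Canada assets = -$22 billion.

-$22 billion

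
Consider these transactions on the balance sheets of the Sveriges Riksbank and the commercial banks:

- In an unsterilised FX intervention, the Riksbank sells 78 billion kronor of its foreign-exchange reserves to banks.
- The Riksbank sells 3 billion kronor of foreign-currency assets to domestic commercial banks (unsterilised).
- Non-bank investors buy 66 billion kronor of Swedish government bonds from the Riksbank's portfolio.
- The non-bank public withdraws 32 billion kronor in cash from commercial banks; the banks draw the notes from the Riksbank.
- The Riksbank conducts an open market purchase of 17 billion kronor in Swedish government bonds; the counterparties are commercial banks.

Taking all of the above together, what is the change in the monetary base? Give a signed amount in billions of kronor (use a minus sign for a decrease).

-130 billion

FX sale 78 billion kronor: Riksbank balance sheet contracts → −78B.
FX sale 3 billion kronor: Riksbank balance sheet contracts → −3B.
Asset sale (to non-banks) 66 billion kronor: Riksbank balance sheet contracts → −66B.
Currency withdrawal 32 billion kronor: just a shift between currency and reserves — both are base money → 0.
OMO purchase (from banks) 17 billion kronor: Riksbank balance sheet expands → +17B.
Net: −78 − 3 − 66 + 0 + 17 = -130 billion.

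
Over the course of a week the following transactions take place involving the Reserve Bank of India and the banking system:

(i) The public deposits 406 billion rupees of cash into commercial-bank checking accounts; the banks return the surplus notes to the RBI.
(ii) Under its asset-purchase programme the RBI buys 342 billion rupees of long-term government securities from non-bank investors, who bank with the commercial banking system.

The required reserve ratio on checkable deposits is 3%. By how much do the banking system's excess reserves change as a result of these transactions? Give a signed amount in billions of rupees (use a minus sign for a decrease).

Currency deposit 406 billion rupees: reserves +406B, deposits +406B.
Asset purchase (from non-banks) 342 billion rupees: reserves +342B, deposits +342B.
Totals: Δreserves = +748B, Δdeposits = +748B.
Δrequired reserves = 3% × +748B = +22.44B.
Δexcess reserves = Δreserves − Δrequired = +748B − (+22.44B) = +725.56 billion.

+725.56 billion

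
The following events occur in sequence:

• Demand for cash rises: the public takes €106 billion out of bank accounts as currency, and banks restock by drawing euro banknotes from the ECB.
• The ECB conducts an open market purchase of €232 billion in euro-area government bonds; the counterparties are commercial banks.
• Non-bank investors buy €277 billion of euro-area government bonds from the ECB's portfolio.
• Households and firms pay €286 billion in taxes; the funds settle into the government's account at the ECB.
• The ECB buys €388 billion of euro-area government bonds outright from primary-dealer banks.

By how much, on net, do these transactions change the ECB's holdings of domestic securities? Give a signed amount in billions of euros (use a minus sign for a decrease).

Currency withdrawal €106 billion: the ECB's securities portfolio is untouched → 0.
OMO purchase (from banks) €232 billion: securities added to the ECB's portfolio → +€232B.
Asset sale (to non-banks) €277 billion: securities removed from the ECB's portfolio → −€277B.
Government account inflow €286 billion: the ECB's securities portfolio is untouched → 0.
OMO purchase (from banks) €388 billion: securities added to the ECB's portfolio → +€388B.
Net: 0 + 232 − 277 + 0 + 388 = +€343 billion.

+€343 billion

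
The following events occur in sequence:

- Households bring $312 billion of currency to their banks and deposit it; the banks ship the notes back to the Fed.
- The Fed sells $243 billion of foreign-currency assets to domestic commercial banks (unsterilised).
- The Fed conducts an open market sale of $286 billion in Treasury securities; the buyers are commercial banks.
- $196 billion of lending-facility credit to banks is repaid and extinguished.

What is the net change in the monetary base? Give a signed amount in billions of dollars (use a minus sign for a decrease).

-$725 billion

Fed balance sheet:
  Assets:      Securities −$286B, Loans to banks −$196B, Foreign assets −$243B
  Liabilities: Bank reserves −$413B, Currency in circulation −$312B
Monetary base = currency + reserves: −$312B + (−$413B) = -$725 billion.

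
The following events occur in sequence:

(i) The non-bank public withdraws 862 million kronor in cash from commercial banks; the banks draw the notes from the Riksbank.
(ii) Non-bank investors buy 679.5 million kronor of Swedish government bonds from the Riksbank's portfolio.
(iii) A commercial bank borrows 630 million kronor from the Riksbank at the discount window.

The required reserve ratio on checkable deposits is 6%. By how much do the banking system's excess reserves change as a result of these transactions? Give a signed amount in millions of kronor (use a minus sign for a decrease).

-819.01 million

Currency withdrawal 862 million kronor: reserves −862M, deposits −862M.
Asset sale (to non-banks) 679.5 million kronor: reserves −679.5M, deposits −679.5M.
Discount-window loan 630 million kronor: reserves +630M, deposits 0.
Totals: Δreserves = −911.5M, Δdeposits = −1541.5M.
Δrequired reserves = 6% × −1541.5M = −92.49M.
Δexcess reserves = Δreserves − Δrequired = −911.5M − (−92.49M) = -819.01 million.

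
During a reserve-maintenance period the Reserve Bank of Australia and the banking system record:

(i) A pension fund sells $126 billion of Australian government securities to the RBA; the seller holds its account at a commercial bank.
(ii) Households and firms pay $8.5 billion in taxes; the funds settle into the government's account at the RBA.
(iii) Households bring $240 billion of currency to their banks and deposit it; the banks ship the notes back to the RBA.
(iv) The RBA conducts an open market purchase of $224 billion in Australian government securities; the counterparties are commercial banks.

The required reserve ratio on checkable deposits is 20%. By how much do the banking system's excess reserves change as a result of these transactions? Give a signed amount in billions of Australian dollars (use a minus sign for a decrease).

Asset purchase (from non-banks) $126 billion: reserves +$126B, deposits +$126B.
Government account inflow $8.5 billion: reserves −$8.5B, deposits −$8.5B.
Currency deposit $240 billion: reserves +$240B, deposits +$240B.
OMO purchase (from banks) $224 billion: reserves +$224B, deposits 0.
Totals: Δreserves = +$581.5B, Δdeposits = +$357.5B.
Δrequired reserves = 20% × +$357.5B = +$71.5B.
Δexcess reserves = Δreserves − Δrequired = +$581.5B − (+$71.5B) = +$510 billion.

+$510 billion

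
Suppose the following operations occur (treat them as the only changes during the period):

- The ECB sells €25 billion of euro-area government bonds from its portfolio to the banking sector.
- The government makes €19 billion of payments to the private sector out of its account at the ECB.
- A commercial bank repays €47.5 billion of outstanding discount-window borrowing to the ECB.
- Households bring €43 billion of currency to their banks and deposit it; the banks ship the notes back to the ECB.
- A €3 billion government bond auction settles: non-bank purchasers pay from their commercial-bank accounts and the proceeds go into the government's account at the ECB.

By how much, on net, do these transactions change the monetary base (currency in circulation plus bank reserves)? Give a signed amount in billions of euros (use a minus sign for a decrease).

-€56.5 billion

OMO sale (to banks) €25 billion: ECB balance sheet contracts → −€25B.
Government spending €19 billion: a non-base liability converts back to reserves → +€19B.
Discount-window repayment €47.5 billion: ECB balance sheet contracts → −€47.5B.
Currency deposit €43 billion: just a shift between currency and reserves — both are base money → 0.
Government account inflow €3 billion: reserves shift to a non-base liability → −€3B.
Net: −25 + 19 − 47.5 + 0 − 3 = -€56.5 billion.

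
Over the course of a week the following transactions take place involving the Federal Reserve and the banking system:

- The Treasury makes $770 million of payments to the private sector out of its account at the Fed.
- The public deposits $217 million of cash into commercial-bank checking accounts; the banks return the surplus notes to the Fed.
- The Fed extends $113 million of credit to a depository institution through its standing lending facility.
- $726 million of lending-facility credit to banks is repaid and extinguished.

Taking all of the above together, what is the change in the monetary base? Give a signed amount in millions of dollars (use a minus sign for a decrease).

Fed balance sheet:
  Assets:      Loans to banks −$613M
  Liabilities: Bank reserves +$374M, Currency in circulation −$217M, Government deposits −$770M
Commercial banking system:
  Assets:      Reserves at CB +$374M
  Liabilities: Checkable deposits +$987M, Borrowings from CB −$613M
Monetary base = currency + reserves: −$217M + (+$374M) = +$157 million.

+$157 million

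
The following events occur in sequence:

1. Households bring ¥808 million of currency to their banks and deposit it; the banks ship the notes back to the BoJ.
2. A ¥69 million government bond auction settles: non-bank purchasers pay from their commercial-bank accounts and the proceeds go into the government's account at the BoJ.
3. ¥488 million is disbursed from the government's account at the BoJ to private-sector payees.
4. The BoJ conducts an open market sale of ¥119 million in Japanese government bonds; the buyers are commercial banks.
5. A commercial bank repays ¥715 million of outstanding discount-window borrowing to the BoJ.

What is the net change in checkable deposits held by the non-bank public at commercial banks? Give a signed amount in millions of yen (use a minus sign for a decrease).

+¥1227 million

Currency deposit ¥808 million: non-bank counterparties' bank balances rise → +¥808M.
Government account inflow ¥69 million: non-bank counterparties' bank balances fall → −¥69M.
Government spending ¥488 million: non-bank counterparties' bank balances rise → +¥488M.
OMO sale (to banks) ¥119 million: the counterparty is a bank, so public deposits are unchanged → 0.
Discount-window repayment ¥715 million: the counterparty is a bank, so public deposits are unchanged → 0.
Net: 808 − 69 + 488 + 0 + 0 = +¥1227 million.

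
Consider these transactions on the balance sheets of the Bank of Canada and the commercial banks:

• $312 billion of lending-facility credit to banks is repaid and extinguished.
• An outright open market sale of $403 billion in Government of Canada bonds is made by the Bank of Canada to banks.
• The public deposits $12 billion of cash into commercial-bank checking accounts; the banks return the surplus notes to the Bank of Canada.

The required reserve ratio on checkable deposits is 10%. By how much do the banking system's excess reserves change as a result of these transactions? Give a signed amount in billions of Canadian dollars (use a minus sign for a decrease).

-$704.2 billion

Discount-window repayment $312 billion: reserves −$312B, deposits 0.
OMO sale (to banks) $403 billion: reserves −$403B, deposits 0.
Currency deposit $12 billion: reserves +$12B, deposits +$12B.
Totals: Δreserves = −$703B, Δdeposits = +$12B.
Δrequired reserves = 10% × +$12B = +$1.2B.
Δexcess reserves = Δreserves − Δrequired = −$703B − (+$1.2B) = -$704.2 billion.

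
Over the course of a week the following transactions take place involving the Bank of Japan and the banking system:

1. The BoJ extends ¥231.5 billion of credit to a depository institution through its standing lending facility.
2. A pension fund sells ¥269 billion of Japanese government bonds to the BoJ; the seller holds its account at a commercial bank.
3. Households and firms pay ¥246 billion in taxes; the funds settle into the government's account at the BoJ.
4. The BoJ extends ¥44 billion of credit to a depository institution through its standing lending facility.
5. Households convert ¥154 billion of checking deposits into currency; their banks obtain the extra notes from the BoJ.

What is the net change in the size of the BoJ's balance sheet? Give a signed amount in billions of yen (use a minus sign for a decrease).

+¥544.5 billion

Discount-window loan ¥231.5 billion: a BoJ asset is acquired → +¥231.5B.
Asset purchase (from non-banks) ¥269 billion: a BoJ asset is acquired → +¥269B.
Government account inflow ¥246 billion: only the composition of liabilities changes → 0.
Discount-window loan ¥44 billion: a BoJ asset is acquired → +¥44B.
Currency withdrawal ¥154 billion: only the composition of liabilities changes → 0.
Net: 231.5 + 269 + 0 + 44 + 0 = +¥544.5 billion.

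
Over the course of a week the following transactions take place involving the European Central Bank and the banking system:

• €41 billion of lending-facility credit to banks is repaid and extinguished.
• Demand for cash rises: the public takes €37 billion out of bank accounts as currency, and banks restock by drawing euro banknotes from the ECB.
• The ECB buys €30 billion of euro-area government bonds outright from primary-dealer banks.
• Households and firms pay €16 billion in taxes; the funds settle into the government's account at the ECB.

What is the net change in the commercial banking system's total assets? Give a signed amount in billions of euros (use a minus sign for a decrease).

ECB balance sheet:
  Assets:      Securities +€30B, Loans to banks −€41B
  Liabilities: Bank reserves −€64B, Currency in circulation +€37B, Government deposits +€16B
Commercial banking system:
  Assets:      Reserves at CB −€64B, Securities −€30B
  Liabilities: Checkable deposits −€53B, Borrowings from CB −€41B
Change in total bank assets = -€94 billion.

-€94 billion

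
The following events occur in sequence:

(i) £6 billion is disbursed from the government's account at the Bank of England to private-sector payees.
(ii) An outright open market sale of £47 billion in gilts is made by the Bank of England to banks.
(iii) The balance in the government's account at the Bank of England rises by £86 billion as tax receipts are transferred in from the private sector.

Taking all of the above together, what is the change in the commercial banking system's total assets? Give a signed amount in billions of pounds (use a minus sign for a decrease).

Bank of England balance sheet:
  Assets:      Securities −£47B
  Liabilities: Bank reserves −£127B, Government deposits +£80B
Commercial banking system:
  Assets:      Reserves at CB −£127B, Securities +£47B
  Liabilities: Checkable deposits −£80B
Change in total bank assets = -£80 billion.

-£80 billion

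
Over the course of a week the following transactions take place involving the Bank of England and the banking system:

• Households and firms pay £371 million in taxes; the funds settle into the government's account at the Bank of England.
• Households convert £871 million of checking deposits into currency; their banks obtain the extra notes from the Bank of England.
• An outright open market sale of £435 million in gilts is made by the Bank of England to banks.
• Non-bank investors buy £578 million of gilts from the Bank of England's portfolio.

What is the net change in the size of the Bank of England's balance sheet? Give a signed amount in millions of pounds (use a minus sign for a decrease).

Bank of England balance sheet:
  Assets:      Securities −£1013M
  Liabilities: Bank reserves −£2255M, Currency in circulation +£871M, Government deposits +£371M
Change in total Bank of England assets = -£1013 million.

-£1013 million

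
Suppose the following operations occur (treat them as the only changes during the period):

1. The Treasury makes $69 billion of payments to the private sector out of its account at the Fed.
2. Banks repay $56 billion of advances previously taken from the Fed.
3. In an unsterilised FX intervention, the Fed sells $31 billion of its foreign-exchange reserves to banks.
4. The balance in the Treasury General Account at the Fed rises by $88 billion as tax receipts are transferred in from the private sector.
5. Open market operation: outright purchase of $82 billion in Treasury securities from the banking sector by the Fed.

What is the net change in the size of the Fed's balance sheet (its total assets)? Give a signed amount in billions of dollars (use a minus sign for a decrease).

-$5 billion

Fed balance sheet:
  Assets:      Securities +$82B, Loans to banks −$56B, Foreign assets −$31B
  Liabilities: Bank reserves −$24B, Government deposits +$19B
Change in total Fed assets = -$5 billion.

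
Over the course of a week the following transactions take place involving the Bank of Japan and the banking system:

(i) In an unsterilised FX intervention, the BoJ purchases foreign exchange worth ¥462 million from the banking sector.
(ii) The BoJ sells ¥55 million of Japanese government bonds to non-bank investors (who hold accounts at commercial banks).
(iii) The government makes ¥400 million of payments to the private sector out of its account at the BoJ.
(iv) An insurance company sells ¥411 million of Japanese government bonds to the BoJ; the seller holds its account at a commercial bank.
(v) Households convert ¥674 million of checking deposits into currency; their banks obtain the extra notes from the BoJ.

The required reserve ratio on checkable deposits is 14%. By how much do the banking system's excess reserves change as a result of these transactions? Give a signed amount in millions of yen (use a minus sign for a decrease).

FX purchase ¥462 million: reserves +¥462M, deposits 0.
Asset sale (to non-banks) ¥55 million: reserves −¥55M, deposits −¥55M.
Government spending ¥400 million: reserves +¥400M, deposits +¥400M.
Asset purchase (from non-banks) ¥411 million: reserves +¥411M, deposits +¥411M.
Currency withdrawal ¥674 million: reserves −¥674M, deposits −¥674M.
Totals: Δreserves = +¥544M, Δdeposits = +¥82M.
Δrequired reserves = 14% × +¥82M = +¥11.48M.
Δexcess reserves = Δreserves − Δrequired = +¥544M − (+¥11.48M) = +¥532.52 million.

+¥532.52 million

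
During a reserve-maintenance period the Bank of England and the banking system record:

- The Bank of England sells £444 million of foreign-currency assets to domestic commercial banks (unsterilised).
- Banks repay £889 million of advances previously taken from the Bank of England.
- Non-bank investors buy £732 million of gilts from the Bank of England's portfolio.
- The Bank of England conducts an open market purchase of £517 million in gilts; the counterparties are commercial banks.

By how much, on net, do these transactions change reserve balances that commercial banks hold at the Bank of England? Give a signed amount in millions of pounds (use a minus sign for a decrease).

-£1548 million

FX sale £444 million: the buying banks pay out of their reserve balances → −£444M.
Discount-window repayment £889 million: repayment is debited from reserves → −£889M.
Asset sale (to non-banks) £732 million: the non-bank buyers' banks settle from reserves → −£732M.
OMO purchase (from banks) £517 million: the Bank of England pays by crediting reserve accounts → +£517M.
Net: −444 − 889 − 732 + 517 = -£1548 million.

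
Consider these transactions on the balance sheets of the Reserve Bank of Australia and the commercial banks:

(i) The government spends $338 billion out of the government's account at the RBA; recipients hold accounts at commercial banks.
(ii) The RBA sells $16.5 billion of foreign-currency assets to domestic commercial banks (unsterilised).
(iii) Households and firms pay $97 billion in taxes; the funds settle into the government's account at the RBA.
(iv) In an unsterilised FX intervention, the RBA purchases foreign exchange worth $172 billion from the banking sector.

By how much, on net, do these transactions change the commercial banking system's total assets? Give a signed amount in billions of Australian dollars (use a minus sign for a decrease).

RBA balance sheet:
  Assets:      Foreign assets +$155.5B
  Liabilities: Bank reserves +$396.5B, Government deposits −$241B
Commercial banking system:
  Assets:      Reserves at CB +$396.5B, Foreign assets −$155.5B
  Liabilities: Checkable deposits +$241B
Change in total bank assets = +$241 billion.

+$241 billion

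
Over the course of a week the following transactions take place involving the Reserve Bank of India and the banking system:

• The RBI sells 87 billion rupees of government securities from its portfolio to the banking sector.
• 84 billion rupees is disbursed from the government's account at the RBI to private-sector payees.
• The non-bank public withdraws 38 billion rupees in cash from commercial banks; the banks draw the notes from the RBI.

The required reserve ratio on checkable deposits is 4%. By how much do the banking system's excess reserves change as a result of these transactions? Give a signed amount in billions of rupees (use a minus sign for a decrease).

OMO sale (to banks) 87 billion rupees: reserves −87B, deposits 0.
Government spending 84 billion rupees: reserves +84B, deposits +84B.
Currency withdrawal 38 billion rupees: reserves −38B, deposits −38B.
Totals: Δreserves = −41B, Δdeposits = +46B.
Δrequired reserves = 4% × +46B = +1.84B.
Δexcess reserves = Δreserves − Δrequired = −41B − (+1.84B) = -42.84 billion.

-42.84 billion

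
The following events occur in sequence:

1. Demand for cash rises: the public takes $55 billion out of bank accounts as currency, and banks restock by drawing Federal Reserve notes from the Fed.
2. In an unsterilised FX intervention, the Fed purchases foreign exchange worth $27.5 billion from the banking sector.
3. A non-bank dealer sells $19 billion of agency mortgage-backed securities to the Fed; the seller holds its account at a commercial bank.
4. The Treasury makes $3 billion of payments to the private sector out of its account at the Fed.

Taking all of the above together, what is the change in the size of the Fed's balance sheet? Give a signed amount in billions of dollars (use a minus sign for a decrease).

Currency withdrawal $55 billion: only the composition of liabilities changes → 0.
FX purchase $27.5 billion: a Fed asset is acquired → +$27.5B.
Asset purchase (from non-banks) $19 billion: a Fed asset is acquired → +$19B.
Government spending $3 billion: only the composition of liabilities changes → 0.
Net: 0 + 27.5 + 19 + 0 = +$46.5 billion.

+$46.5 billion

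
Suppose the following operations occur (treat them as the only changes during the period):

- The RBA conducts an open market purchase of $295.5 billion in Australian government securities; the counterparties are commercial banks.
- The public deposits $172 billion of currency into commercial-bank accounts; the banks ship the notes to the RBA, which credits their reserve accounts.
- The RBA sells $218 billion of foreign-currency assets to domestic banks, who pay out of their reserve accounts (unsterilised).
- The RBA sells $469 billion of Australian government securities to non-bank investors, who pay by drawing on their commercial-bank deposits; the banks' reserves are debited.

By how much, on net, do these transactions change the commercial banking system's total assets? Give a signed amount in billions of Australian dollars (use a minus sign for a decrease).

-$297 billion

RBA balance sheet:
  Assets:      Securities −$173.5B, Foreign assets −$218B
  Liabilities: Bank reserves −$219.5B, Currency in circulation −$172B
Commercial banking system:
  Assets:      Reserves at CB −$219.5B, Securities −$295.5B, Foreign assets +$218B
  Liabilities: Checkable deposits −$297B
Change in total bank assets = -$297 billion.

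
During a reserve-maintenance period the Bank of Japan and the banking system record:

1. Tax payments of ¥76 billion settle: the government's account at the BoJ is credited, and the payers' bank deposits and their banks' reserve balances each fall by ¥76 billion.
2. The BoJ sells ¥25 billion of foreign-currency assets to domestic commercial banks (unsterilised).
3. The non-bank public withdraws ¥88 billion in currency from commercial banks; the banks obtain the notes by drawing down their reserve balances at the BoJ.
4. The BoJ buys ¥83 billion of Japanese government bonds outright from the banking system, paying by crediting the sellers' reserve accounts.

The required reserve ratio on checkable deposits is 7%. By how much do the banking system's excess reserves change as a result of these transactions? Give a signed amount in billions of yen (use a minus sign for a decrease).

-¥94.52 billion

Government account inflow ¥76 billion: reserves −¥76B, deposits −¥76B.
FX sale ¥25 billion: reserves −¥25B, deposits 0.
Currency withdrawal ¥88 billion: reserves −¥88B, deposits −¥88B.
OMO purchase (from banks) ¥83 billion: reserves +¥83B, deposits 0.
Totals: Δreserves = −¥106B, Δdeposits = −¥164B.
Δrequired reserves = 7% × −¥164B = −¥11.48B.
Δexcess reserves = Δreserves − Δrequired = −¥106B − (−¥11.48B) = -¥94.52 billion.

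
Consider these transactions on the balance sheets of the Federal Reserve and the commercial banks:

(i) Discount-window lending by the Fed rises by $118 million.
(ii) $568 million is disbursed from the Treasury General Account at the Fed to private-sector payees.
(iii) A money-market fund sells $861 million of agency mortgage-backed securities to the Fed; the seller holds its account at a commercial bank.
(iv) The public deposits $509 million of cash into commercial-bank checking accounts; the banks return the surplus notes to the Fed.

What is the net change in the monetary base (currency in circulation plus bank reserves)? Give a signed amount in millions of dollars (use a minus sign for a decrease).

+$1547 million

Fed balance sheet:
  Assets:      Securities +$861M, Loans to banks +$118M
  Liabilities: Bank reserves +$2056M, Currency in circulation −$509M, Government deposits −$568M
Monetary base = currency + reserves: −$509M + (+$2056M) = +$1547 million.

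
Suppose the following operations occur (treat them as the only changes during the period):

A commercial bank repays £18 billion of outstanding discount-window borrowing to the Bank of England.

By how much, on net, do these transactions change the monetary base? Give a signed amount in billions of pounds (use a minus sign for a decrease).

Discount-window repayment £18 billion: Bank of England balance sheet contracts → −£18B.

-£18 billion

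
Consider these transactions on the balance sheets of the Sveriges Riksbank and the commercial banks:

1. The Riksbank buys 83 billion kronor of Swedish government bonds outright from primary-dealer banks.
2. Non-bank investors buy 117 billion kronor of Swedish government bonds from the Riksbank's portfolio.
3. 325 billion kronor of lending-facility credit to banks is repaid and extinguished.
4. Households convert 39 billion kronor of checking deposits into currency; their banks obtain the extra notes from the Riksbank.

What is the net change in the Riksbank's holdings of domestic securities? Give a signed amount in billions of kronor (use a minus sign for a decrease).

-34 billion

OMO purchase (from banks) 83 billion kronor: securities added to the Riksbank's portfolio → +83B.
Asset sale (to non-banks) 117 billion kronor: securities removed from the Riksbank's portfolio → −117B.
Discount-window repayment 325 billion kronor: the Riksbank's securities portfolio is untouched → 0.
Currency withdrawal 39 billion kronor: the Riksbank's securities portfolio is untouched → 0.
Net: 83 − 117 + 0 + 0 = -34 billion.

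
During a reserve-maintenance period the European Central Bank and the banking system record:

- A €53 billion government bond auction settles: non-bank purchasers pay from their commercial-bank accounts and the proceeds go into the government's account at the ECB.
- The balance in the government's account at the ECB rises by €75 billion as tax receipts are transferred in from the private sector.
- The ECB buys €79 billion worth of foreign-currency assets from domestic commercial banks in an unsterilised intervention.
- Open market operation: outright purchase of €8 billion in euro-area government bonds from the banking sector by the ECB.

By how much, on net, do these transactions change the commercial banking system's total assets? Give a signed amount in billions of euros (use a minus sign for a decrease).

ECB balance sheet:
  Assets:      Securities +€8B, Foreign assets +€79B
  Liabilities: Bank reserves −€41B, Government deposits +€128B
Commercial banking system:
  Assets:      Reserves at CB −€41B, Securities −€8B, Foreign assets −€79B
  Liabilities: Checkable deposits −€128B
Change in total bank assets = -€128 billion.

-€128 billion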